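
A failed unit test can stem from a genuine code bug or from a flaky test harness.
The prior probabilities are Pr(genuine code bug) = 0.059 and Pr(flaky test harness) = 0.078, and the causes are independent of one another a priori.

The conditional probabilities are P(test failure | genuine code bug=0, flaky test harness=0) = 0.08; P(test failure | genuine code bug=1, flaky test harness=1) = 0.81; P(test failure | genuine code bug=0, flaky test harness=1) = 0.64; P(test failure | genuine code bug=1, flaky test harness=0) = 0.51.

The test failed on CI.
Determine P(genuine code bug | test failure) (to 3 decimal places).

P(genuine code bug | test failure) ≈ 0.213

By total probability over the 4 (genuine code bug, flaky test harness) configurations:
  P(test failure) = 0.08·0.941·0.922 + 0.64·0.941·0.078 + 0.51·0.059·0.922 + 0.81·0.059·0.078
        = 0.069408 + 0.046975 + 0.027743 + 0.003728 = 0.147854
The terms with genuine code bug present sum to 0.031471, so
  P(genuine code bug | test failure) = 0.031471 / 0.147854 ≈ 0.213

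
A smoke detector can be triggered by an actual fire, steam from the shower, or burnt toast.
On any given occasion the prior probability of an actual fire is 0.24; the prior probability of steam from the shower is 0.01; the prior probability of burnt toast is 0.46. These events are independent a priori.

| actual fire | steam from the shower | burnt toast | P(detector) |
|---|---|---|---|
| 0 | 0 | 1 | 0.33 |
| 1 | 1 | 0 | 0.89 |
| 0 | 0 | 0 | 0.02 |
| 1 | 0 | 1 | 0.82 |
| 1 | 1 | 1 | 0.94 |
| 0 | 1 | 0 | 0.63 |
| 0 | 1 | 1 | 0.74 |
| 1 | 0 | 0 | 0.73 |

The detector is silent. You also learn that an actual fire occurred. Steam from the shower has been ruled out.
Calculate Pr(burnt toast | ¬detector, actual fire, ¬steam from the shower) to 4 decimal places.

Weight on burnt toast=true, given the evidence: 0.18×0.46 = 0.082800
The normalizing constant is 0.27×0.54 + 0.18×0.46 = 0.228600
P(burnt toast | ¬detector, actual fire, ¬steam from the shower) = 0.082800/0.228600 ≈ 0.3622

Pr(burnt toast | ¬detector, actual fire, ¬steam from the shower) ≈ 0.3622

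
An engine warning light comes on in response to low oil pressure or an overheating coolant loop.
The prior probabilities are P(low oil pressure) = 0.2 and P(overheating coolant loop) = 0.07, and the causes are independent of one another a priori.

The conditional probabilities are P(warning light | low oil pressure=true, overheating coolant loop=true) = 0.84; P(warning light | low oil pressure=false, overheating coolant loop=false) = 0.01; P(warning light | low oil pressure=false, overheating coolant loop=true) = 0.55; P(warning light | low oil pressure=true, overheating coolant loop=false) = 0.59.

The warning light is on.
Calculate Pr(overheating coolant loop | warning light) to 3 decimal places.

P(warning light) = 0.01*0.8*0.93 + 0.55*0.8*0.07 + 0.59*0.2*0.93 + 0.84*0.2*0.07 = 0.007440 + 0.030800 + 0.109740 + 0.011760 = 0.159740
Of this, 0.042560 comes from 0.030800 + 0.011760 (the overheating coolant loop=true cases).
So P(overheating coolant loop | warning light) = 0.042560/0.159740 ≈ 0.266.

Pr(overheating coolant loop | warning light) ≈ 0.266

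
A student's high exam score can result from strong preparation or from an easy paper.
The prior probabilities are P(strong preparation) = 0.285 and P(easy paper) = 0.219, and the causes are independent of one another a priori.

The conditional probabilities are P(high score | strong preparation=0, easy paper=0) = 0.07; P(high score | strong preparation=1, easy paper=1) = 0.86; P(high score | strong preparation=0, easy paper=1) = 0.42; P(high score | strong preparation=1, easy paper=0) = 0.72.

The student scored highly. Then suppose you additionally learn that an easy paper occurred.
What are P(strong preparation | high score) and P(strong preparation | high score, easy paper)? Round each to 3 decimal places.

P(high score) = 0.07×0.715×0.781 + 0.42×0.715×0.219 + 0.72×0.285×0.781 + 0.86×0.285×0.219 = 0.039089 + 0.065766 + 0.160261 + 0.053677 = 0.318793
Restricting to configurations with strong preparation present: 0.160261 + 0.053677 = 0.213938.
Hence the posterior is 0.213938/0.318793 ≈ 0.671.

Now also conditioning on easy paper=true:
P(high score | easy paper) = 0.42·0.715 + 0.86·0.285 = 0.300300 + 0.245100 = 0.545400
Of this, 0.245100 comes from 0.86·0.285 (the strong preparation=true cases).
So P(strong preparation | high score, easy paper) = 0.245100/0.545400 ≈ 0.449.
This is intercausal reasoning (explaining away): once easy paper accounts for the high score, strong preparation becomes less likely.

P(strong preparation | high score) ≈ 0.671; P(strong preparation | high score, easy paper) ≈ 0.449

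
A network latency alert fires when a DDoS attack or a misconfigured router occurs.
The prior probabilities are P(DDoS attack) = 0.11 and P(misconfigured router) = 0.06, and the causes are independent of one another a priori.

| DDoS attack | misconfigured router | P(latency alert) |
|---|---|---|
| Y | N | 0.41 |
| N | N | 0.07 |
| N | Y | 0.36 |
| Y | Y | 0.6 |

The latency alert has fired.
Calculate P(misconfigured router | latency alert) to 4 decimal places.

P(misconfigured router | latency alert) ≈ 0.1868

P(latency alert) = 0.07*0.89*0.94 + 0.36*0.89*0.06 + 0.41*0.11*0.94 + 0.6*0.11*0.06 = 0.058562 + 0.019224 + 0.042394 + 0.003960 = 0.124140
Restricting to configurations with misconfigured router present: 0.019224 + 0.003960 = 0.023184.
P(misconfigured router | latency alert) = 0.023184 / 0.124140 ≈ 0.1868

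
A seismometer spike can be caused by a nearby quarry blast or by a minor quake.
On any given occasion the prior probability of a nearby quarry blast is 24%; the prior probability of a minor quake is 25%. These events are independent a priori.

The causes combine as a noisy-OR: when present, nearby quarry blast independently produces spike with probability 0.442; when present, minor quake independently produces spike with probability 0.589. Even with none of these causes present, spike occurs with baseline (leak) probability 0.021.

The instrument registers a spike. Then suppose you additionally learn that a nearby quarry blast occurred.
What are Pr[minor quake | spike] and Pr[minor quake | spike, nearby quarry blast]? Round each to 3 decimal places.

Under noisy-OR, P(spike | causes) = 1 − (1−0.021)·∏(1−qᵢ) over the active causes.
P(spike) = 0.021×0.76×0.75 + 0.597631×0.76×0.25 + 0.453718×0.24×0.75 + 0.775478×0.24×0.25 = 0.011970 + 0.113550 + 0.081669 + 0.046529 = 0.253718
The minor quake-present share is 0.113550 + 0.046529 = 0.160079.
So P(minor quake | spike) = 0.160079/0.253718 ≈ 0.631.

With the extra evidence:
P(spike | nearby quarry blast) = 0.453718*0.75 + 0.775478*0.25 = 0.340288 + 0.193870 = 0.534158
The minor quake-present share is 0.775478*0.25 = 0.193870.
So P(minor quake | spike, nearby quarry blast) = 0.193870/0.534158 ≈ 0.363.

Pr[minor quake | spike] ≈ 0.631; Pr[minor quake | spike, nearby quarry blast] ≈ 0.363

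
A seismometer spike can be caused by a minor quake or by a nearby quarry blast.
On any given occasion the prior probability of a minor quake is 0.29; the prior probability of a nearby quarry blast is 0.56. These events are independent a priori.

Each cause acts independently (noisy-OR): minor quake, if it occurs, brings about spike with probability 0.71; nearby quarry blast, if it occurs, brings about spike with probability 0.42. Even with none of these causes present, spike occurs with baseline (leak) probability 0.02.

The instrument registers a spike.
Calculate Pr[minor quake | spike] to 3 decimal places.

Under noisy-OR, P(spike | causes) = 1 − (1−0.02)·∏(1−qᵢ) over the active causes.
P(spike) = 0.02*0.71*0.44 + 0.4316*0.71*0.56 + 0.7158*0.29*0.44 + 0.835164*0.29*0.56 = 0.006248 + 0.171604 + 0.091336 + 0.135631 = 0.404819
Of this, 0.226967 comes from 0.091336 + 0.135631 (the minor quake=true cases).
So P(minor quake | spike) = 0.226967/0.404819 ≈ 0.561.

Pr[minor quake | spike] ≈ 0.561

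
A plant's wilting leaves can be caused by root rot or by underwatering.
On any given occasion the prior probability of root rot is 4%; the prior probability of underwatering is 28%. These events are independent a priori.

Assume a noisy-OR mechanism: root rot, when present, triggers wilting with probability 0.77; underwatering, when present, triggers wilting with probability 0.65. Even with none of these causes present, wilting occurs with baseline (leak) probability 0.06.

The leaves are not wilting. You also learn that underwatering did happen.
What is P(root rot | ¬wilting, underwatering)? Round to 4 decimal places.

P(root rot | ¬wilting, underwatering) ≈ 0.0095

Under noisy-OR, P(wilting | causes) = 1 − (1−0.06)·∏(1−qᵢ) over the active causes.
Enumerate both values of root rot and weight by the priors:
  P(¬wilting | underwatering) = 0.329·0.96 + 0.07567·0.04
        = 0.315840 + 0.003027 = 0.318867
The terms with root rot present sum to 0.003027, so
  P(root rot | ¬wilting, underwatering) = 0.003027 / 0.318867 ≈ 0.0095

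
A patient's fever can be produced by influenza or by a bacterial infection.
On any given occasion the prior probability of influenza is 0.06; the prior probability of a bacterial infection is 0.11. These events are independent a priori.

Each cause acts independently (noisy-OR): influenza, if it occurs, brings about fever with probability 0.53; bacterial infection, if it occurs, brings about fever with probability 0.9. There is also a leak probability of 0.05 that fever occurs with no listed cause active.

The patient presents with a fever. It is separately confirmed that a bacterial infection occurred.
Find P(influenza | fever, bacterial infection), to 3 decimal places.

Under noisy-OR, P(fever | causes) = 1 − (1−0.05)·∏(1−qᵢ) over the active causes.
Enumerate both values of influenza and weight by the priors:
  P(fever | bacterial infection) = 0.905·0.94 + 0.95535·0.06
        = 0.850700 + 0.057321 = 0.908021
Configurations with influenza contribute 0.057321, so
  P(influenza | fever, bacterial infection) = 0.057321 / 0.908021 ≈ 0.063

P(influenza | fever, bacterial infection) ≈ 0.063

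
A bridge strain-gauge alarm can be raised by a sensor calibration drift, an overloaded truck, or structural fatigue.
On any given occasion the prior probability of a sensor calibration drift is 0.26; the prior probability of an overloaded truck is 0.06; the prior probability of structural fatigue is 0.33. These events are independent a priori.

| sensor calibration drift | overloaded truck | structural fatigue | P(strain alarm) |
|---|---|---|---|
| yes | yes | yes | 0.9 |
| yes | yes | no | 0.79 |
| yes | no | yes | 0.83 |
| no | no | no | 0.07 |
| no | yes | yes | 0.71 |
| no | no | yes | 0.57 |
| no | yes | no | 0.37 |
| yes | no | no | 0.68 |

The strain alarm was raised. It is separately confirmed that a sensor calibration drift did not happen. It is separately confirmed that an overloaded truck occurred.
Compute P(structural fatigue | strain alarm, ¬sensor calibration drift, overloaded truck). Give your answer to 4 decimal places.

P(structural fatigue | strain alarm, ¬sensor calibration drift, overloaded truck) ≈ 0.4859

P(strain alarm | ¬sensor calibration drift, overloaded truck) = 0.37*0.67 + 0.71*0.33 = 0.247900 + 0.234300 = 0.482200
Of this, 0.234300 comes from 0.71*0.33 (the structural fatigue=true cases).
Hence the posterior is 0.234300/0.482200 ≈ 0.4859.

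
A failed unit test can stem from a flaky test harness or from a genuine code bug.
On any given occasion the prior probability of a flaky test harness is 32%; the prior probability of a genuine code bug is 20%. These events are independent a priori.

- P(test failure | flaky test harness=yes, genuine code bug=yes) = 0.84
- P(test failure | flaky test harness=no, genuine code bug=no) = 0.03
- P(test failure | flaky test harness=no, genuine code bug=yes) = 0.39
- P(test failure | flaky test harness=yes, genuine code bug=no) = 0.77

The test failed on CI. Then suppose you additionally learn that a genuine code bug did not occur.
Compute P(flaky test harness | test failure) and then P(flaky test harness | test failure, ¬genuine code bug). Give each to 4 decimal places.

P(flaky test harness | test failure) ≈ 0.7834; P(flaky test harness | test failure, ¬genuine code bug) ≈ 0.9235

By total probability over the 4 (flaky test harness, genuine code bug) configurations:
  P(test failure) = 0.03·0.68·0.8 + 0.39·0.68·0.2 + 0.77·0.32·0.8 + 0.84·0.32·0.2
        = 0.016320 + 0.053040 + 0.197120 + 0.053760 = 0.320240
The terms with flaky test harness present sum to 0.250880, so
  P(flaky test harness | test failure) = 0.250880 / 0.320240 ≈ 0.7834

Now condition on the additional information:
By total probability over both values of flaky test harness:
  P(test failure | ¬genuine code bug) = 0.03×0.68 + 0.77×0.32
        = 0.020400 + 0.246400 = 0.266800
Configurations with flaky test harness contribute 0.246400, so
  P(flaky test harness | test failure, ¬genuine code bug) = 0.246400 / 0.266800 ≈ 0.9235
With genuine code bug excluded, flaky test harness must carry more of the explanatory weight for the test failure.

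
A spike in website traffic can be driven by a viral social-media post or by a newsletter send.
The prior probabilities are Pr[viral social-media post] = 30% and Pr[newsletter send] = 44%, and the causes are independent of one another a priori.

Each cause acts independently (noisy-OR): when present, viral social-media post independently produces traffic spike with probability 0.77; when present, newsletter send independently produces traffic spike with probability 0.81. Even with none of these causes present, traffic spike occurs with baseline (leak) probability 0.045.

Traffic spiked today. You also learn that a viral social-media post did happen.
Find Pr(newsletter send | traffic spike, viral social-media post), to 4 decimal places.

Under noisy-OR, P(traffic spike | causes) = 1 − (1−0.045)·∏(1−qᵢ) over the active causes.
Numerator (weight on configurations with newsletter send): 0.958267*0.44 = 0.421637
The normalizing constant is 0.78035*0.56 + 0.958267*0.44 = 0.858633
Posterior = 0.421637 / 0.858633 ≈ 0.4911

Pr(newsletter send | traffic spike, viral social-media post) ≈ 0.4911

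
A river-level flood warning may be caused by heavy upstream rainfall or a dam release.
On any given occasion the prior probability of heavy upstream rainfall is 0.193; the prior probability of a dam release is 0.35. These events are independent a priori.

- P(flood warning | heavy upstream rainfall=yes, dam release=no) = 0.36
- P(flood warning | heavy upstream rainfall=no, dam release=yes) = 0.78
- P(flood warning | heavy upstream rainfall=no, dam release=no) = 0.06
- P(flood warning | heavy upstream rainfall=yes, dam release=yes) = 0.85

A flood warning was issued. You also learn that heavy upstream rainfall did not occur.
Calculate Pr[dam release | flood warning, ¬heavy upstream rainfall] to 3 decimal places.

Pr[dam release | flood warning, ¬heavy upstream rainfall] ≈ 0.875

By total probability over both values of dam release:
  P(flood warning | ¬heavy upstream rainfall) = 0.06*0.65 + 0.78*0.35
        = 0.039000 + 0.273000 = 0.312000
The terms with dam release present sum to 0.273000, so
  P(dam release | flood warning, ¬heavy upstream rainfall) = 0.273000 / 0.312000 ≈ 0.875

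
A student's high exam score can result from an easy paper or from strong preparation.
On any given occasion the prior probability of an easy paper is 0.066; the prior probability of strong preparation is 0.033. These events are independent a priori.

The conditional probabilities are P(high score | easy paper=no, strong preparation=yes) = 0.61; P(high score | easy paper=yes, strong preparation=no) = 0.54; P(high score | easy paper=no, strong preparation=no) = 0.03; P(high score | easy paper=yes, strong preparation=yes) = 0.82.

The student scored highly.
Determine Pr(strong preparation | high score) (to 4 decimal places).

P(high score) = 0.03*0.934*0.967 + 0.61*0.934*0.033 + 0.54*0.066*0.967 + 0.82*0.066*0.033 = 0.027095 + 0.018801 + 0.034464 + 0.001786 = 0.082146
Of this, 0.020587 comes from 0.018801 + 0.001786 (the strong preparation=true cases).
P(strong preparation | high score) = 0.020587 / 0.082146 ≈ 0.2506

Pr(strong preparation | high score) ≈ 0.2506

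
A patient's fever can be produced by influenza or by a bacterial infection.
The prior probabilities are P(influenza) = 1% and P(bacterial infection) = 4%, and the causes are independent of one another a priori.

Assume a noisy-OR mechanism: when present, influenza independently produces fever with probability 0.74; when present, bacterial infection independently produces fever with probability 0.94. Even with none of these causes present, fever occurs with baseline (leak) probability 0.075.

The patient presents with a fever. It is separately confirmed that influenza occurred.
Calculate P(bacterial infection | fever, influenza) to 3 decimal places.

Under noisy-OR, P(fever | causes) = 1 − (1−0.075)·∏(1−qᵢ) over the active causes.
For the numerator, keep only bacterial infection=true terms: 0.98557·0.04 = 0.039423
Denominator P(fever | influenza): 0.7595·0.96 + 0.98557·0.04 = 0.768543
P(bacterial infection | fever, influenza) = 0.039423/0.768543 ≈ 0.051

P(bacterial infection | fever, influenza) ≈ 0.051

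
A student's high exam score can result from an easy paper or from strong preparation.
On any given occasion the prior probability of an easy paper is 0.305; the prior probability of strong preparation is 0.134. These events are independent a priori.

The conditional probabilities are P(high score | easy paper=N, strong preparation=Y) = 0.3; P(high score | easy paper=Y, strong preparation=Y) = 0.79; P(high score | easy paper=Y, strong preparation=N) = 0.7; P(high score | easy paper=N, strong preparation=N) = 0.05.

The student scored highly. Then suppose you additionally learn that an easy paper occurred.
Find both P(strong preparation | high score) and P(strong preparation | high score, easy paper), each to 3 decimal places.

By total probability over the 4 (easy paper, strong preparation) configurations:
  P(high score) = 0.05*0.695*0.866 + 0.3*0.695*0.134 + 0.7*0.305*0.866 + 0.79*0.305*0.134
        = 0.030093 + 0.027939 + 0.184891 + 0.032287 = 0.275210
The terms with strong preparation present sum to 0.060226, so
  P(strong preparation | high score) = 0.060226 / 0.275210 ≈ 0.219

Now also conditioning on easy paper=true:
P(high score | easy paper) = 0.7·0.866 + 0.79·0.134 = 0.606200 + 0.105860 = 0.712060
The strong preparation-present share is 0.79·0.134 = 0.105860.
Hence the posterior is 0.105860/0.712060 ≈ 0.149.

P(strong preparation | high score) ≈ 0.219; P(strong preparation | high score, easy paper) ≈ 0.149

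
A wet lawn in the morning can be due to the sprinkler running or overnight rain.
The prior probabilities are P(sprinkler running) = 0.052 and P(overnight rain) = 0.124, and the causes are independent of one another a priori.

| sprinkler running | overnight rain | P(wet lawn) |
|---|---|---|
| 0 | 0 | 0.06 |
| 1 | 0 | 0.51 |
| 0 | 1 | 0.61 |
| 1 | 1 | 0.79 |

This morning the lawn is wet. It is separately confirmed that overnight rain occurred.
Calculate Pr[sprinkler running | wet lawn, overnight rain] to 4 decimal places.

Weight on sprinkler running=true, given the evidence: 0.79×0.052 = 0.041080
Normalizer over all consistent configurations: 0.61×0.948 + 0.79×0.052 = 0.619360
Posterior = 0.041080 / 0.619360 ≈ 0.0663

Pr[sprinkler running | wet lawn, overnight rain] ≈ 0.0663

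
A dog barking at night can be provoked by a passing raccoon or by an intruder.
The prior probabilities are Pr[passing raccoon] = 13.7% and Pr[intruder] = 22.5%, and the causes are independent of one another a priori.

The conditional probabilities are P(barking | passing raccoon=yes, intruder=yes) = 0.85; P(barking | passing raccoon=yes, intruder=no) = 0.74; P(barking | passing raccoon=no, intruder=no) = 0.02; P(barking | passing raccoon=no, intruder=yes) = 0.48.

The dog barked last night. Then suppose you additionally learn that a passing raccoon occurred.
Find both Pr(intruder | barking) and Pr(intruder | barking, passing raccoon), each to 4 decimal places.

Sum P(barking|·) weighted by the priors over the 4 (passing raccoon, intruder) configurations:
  P(barking) = 0.02·0.863·0.775 + 0.48·0.863·0.225 + 0.74·0.137·0.775 + 0.85·0.137·0.225
        = 0.013377 + 0.093204 + 0.078570 + 0.026201 = 0.211352
The terms with intruder present sum to 0.119405, so
  P(intruder | barking) = 0.119405 / 0.211352 ≈ 0.5650

Now condition on the additional information:
Sum P(barking|·) weighted by the priors over both values of intruder:
  P(barking | passing raccoon) = 0.74·0.775 + 0.85·0.225
        = 0.573500 + 0.191250 = 0.764750
Keeping only the intruder-present terms gives 0.191250, so
  P(intruder | barking, passing raccoon) = 0.191250 / 0.764750 ≈ 0.2501
— passing raccoon explains away the evidence for intruder.

Pr(intruder | barking) ≈ 0.5650; Pr(intruder | barking, passing raccoon) ≈ 0.2501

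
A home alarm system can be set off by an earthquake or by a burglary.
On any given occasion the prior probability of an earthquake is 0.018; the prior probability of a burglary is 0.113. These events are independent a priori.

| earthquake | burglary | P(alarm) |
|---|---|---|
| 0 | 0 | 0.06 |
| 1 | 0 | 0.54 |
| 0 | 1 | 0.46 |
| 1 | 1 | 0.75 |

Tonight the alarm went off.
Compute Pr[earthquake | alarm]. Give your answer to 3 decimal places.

P(alarm) = 0.06*0.982*0.887 + 0.46*0.982*0.113 + 0.54*0.018*0.887 + 0.75*0.018*0.113 = 0.052262 + 0.051044 + 0.008622 + 0.001525 = 0.113453
Of this, 0.010147 comes from 0.008622 + 0.001525 (the earthquake=true cases).
So P(earthquake | alarm) = 0.010147/0.113453 ≈ 0.089.

Pr[earthquake | alarm] ≈ 0.089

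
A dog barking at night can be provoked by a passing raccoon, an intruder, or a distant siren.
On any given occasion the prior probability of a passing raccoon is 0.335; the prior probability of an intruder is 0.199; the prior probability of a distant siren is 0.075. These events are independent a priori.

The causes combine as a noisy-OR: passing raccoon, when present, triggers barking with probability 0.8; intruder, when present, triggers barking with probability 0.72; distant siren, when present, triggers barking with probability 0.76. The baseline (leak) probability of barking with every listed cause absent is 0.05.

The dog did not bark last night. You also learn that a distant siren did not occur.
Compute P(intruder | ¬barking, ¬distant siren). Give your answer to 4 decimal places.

P(intruder | ¬barking, ¬distant siren) ≈ 0.0650

Under noisy-OR, P(barking | causes) = 1 − (1−0.05)·∏(1−qᵢ) over the active causes.
Sum P(¬barking|·) weighted by the priors over the 4 (passing raccoon, intruder) configurations:
  P(¬barking | ¬distant siren) = 0.95·0.665·0.801 + 0.266·0.665·0.199 + 0.19·0.335·0.801 + 0.0532·0.335·0.199
        = 0.506032 + 0.035201 + 0.050984 + 0.003547 = 0.595764
Keeping only the intruder-present terms gives 0.038748, so
  P(intruder | ¬barking, ¬distant siren) = 0.038748 / 0.595764 ≈ 0.0650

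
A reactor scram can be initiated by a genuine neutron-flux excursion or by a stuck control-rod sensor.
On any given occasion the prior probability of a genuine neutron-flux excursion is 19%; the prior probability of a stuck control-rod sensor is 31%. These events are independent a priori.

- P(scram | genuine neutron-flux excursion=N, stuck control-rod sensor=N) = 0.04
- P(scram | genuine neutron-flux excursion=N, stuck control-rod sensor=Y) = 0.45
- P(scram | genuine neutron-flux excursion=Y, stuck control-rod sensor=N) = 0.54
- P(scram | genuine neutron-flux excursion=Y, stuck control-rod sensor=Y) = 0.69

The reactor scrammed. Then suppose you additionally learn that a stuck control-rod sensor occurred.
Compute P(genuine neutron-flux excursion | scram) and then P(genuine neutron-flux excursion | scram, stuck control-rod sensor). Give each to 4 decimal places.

Enumerate the 4 (genuine neutron-flux excursion, stuck control-rod sensor) configurations and weight by the priors:
  P(scram) = 0.04·0.81·0.69 + 0.45·0.81·0.31 + 0.54·0.19·0.69 + 0.69·0.19·0.31
        = 0.022356 + 0.112995 + 0.070794 + 0.040641 = 0.246786
Keeping only the genuine neutron-flux excursion-present terms gives 0.111435, so
  P(genuine neutron-flux excursion | scram) = 0.111435 / 0.246786 ≈ 0.4515

Now also conditioning on stuck control-rod sensor=true:
Enumerate both values of genuine neutron-flux excursion and weight by the priors:
  P(scram | stuck control-rod sensor) = 0.45·0.81 + 0.69·0.19
        = 0.364500 + 0.131100 = 0.495600
The terms with genuine neutron-flux excursion present sum to 0.131100, so
  P(genuine neutron-flux excursion | scram, stuck control-rod sensor) = 0.131100 / 0.495600 ≈ 0.2645
— stuck control-rod sensor explains away the evidence for genuine neutron-flux excursion.

P(genuine neutron-flux excursion | scram) ≈ 0.4515; P(genuine neutron-flux excursion | scram, stuck control-rod sensor) ≈ 0.2645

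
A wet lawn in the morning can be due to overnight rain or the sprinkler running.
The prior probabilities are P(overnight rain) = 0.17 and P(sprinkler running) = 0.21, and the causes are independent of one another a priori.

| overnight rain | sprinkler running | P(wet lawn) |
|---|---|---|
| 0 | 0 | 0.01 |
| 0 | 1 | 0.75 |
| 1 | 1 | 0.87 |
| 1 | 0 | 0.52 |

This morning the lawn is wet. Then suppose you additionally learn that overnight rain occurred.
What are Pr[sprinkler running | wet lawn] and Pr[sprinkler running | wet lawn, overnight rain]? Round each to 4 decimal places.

Weight on sprinkler running=true, given the evidence: 0.130725 + 0.031059 = 0.161784
The normalizing constant is 0.01×0.83×0.79 + 0.75×0.83×0.21 + 0.52×0.17×0.79 + 0.87×0.17×0.21 = 0.238177
P(sprinkler running | wet lawn) = 0.161784/0.238177 ≈ 0.6793

With the extra evidence:
By total probability over both values of sprinkler running:
  P(wet lawn | overnight rain) = 0.52*0.79 + 0.87*0.21
        = 0.410800 + 0.182700 = 0.593500
Keeping only the sprinkler running-present terms gives 0.182700, so
  P(sprinkler running | wet lawn, overnight rain) = 0.182700 / 0.593500 ≈ 0.3078
This is intercausal reasoning (explaining away): once overnight rain accounts for the wet lawn, sprinkler running becomes less likely.

Pr[sprinkler running | wet lawn] ≈ 0.6793; Pr[sprinkler running | wet lawn, overnight rain] ≈ 0.3078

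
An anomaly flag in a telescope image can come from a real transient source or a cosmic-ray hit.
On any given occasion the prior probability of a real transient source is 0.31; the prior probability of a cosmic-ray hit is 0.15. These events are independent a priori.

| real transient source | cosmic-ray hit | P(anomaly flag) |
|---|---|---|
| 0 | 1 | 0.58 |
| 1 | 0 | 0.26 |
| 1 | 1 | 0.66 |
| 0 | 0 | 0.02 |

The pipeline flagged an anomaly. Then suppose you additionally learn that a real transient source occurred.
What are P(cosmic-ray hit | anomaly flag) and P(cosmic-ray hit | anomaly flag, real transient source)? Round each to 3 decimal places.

By total probability over the 4 (real transient source, cosmic-ray hit) configurations:
  P(anomaly flag) = 0.02*0.69*0.85 + 0.58*0.69*0.15 + 0.26*0.31*0.85 + 0.66*0.31*0.15
        = 0.011730 + 0.060030 + 0.068510 + 0.030690 = 0.170960
Keeping only the cosmic-ray hit-present terms gives 0.090720, so
  P(cosmic-ray hit | anomaly flag) = 0.090720 / 0.170960 ≈ 0.531

With the extra evidence:
P(anomaly flag | real transient source) = 0.26×0.85 + 0.66×0.15 = 0.221000 + 0.099000 = 0.320000
Restricting to configurations with cosmic-ray hit present: 0.66×0.15 = 0.099000.
So P(cosmic-ray hit | anomaly flag, real transient source) = 0.099000/0.320000 ≈ 0.309.
This is intercausal reasoning (explaining away): once real transient source accounts for the anomaly flag, cosmic-ray hit becomes less likely.

P(cosmic-ray hit | anomaly flag) ≈ 0.531; P(cosmic-ray hit | anomaly flag, real transient source) ≈ 0.309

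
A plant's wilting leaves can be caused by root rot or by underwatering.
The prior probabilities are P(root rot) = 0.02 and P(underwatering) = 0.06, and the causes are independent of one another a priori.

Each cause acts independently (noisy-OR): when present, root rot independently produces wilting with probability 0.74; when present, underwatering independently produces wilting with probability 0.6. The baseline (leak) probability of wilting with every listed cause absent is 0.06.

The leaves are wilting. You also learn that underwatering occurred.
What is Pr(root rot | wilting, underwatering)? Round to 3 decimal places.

Under noisy-OR, P(wilting | causes) = 1 − (1−0.06)·∏(1−qᵢ) over the active causes.
For the numerator, keep only root rot=true terms: 0.90224·0.02 = 0.018045
Normalizer over all consistent configurations: 0.624·0.98 + 0.90224·0.02 = 0.629565
Posterior = 0.018045 / 0.629565 ≈ 0.029

Pr(root rot | wilting, underwatering) ≈ 0.029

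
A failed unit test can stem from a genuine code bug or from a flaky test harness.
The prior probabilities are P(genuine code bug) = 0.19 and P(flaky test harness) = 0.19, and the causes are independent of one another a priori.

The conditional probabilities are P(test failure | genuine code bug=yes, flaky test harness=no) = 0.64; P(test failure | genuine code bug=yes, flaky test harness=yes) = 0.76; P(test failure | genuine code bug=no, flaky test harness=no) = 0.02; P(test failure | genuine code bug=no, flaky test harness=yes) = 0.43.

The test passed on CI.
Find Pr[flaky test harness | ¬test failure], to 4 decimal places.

Pr[flaky test harness | ¬test failure] ≈ 0.1213

Sum P(¬test failure|·) weighted by the priors over the 4 (genuine code bug, flaky test harness) configurations:
  P(¬test failure) = 0.98*0.81*0.81 + 0.57*0.81*0.19 + 0.36*0.19*0.81 + 0.24*0.19*0.19
        = 0.642978 + 0.087723 + 0.055404 + 0.008664 = 0.794769
Keeping only the flaky test harness-present terms gives 0.096387, so
  P(flaky test harness | ¬test failure) = 0.096387 / 0.794769 ≈ 0.1213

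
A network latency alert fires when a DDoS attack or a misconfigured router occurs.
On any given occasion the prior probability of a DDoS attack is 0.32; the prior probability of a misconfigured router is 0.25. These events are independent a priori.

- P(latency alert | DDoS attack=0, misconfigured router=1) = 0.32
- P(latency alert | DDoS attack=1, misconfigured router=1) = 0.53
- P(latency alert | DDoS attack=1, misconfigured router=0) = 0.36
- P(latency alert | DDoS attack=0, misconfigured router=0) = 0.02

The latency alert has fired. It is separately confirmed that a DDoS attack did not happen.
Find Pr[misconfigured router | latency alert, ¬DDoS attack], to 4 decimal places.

Pr[misconfigured router | latency alert, ¬DDoS attack] ≈ 0.8421

Sum P(latency alert|·) weighted by the priors over both values of misconfigured router:
  P(latency alert | ¬DDoS attack) = 0.02*0.75 + 0.32*0.25
        = 0.015000 + 0.080000 = 0.095000
Configurations with misconfigured router contribute 0.080000, so
  P(misconfigured router | latency alert, ¬DDoS attack) = 0.080000 / 0.095000 ≈ 0.8421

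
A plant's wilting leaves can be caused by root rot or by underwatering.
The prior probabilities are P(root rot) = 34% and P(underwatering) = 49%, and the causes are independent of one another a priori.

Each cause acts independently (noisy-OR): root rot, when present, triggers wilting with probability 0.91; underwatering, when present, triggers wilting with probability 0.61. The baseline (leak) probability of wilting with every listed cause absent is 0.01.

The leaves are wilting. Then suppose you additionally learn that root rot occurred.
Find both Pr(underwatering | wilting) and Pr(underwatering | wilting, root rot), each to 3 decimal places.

Pr(underwatering | wilting) ≈ 0.690; Pr(underwatering | wilting, root rot) ≈ 0.504

Under noisy-OR, P(wilting | causes) = 1 − (1−0.01)·∏(1−qᵢ) over the active causes.
Numerator (weight on configurations with underwatering): 0.198535 + 0.160811 = 0.359346
Denominator P(wilting): 0.01·0.66·0.51 + 0.6139·0.66·0.49 + 0.9109·0.34·0.51 + 0.965251·0.34·0.49 = 0.520662
P(underwatering | wilting) = 0.359346/0.520662 ≈ 0.690

Now also conditioning on root rot=true:
P(wilting | root rot) = 0.9109·0.51 + 0.965251·0.49 = 0.464559 + 0.472973 = 0.937532
Of this, 0.472973 comes from 0.965251·0.49 (the underwatering=true cases).
P(underwatering | wilting, root rot) = 0.472973 / 0.937532 ≈ 0.504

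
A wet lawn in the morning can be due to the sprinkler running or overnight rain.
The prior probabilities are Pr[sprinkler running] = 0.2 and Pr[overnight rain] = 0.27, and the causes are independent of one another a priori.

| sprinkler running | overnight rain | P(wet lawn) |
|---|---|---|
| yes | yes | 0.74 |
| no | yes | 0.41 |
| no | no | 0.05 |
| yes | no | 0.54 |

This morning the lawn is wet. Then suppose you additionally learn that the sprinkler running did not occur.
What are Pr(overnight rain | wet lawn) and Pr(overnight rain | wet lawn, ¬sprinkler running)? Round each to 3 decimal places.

Pr(overnight rain | wet lawn) ≈ 0.543; Pr(overnight rain | wet lawn, ¬sprinkler running) ≈ 0.752

P(wet lawn) = 0.05*0.8*0.73 + 0.41*0.8*0.27 + 0.54*0.2*0.73 + 0.74*0.2*0.27 = 0.029200 + 0.088560 + 0.078840 + 0.039960 = 0.236560
Of this, 0.128520 comes from 0.088560 + 0.039960 (the overnight rain=true cases).
So P(overnight rain | wet lawn) = 0.128520/0.236560 ≈ 0.543.

With the extra evidence:
P(wet lawn | ¬sprinkler running) = 0.05*0.73 + 0.41*0.27 = 0.036500 + 0.110700 = 0.147200
Restricting to configurations with overnight rain present: 0.41*0.27 = 0.110700.
Hence the posterior is 0.110700/0.147200 ≈ 0.752.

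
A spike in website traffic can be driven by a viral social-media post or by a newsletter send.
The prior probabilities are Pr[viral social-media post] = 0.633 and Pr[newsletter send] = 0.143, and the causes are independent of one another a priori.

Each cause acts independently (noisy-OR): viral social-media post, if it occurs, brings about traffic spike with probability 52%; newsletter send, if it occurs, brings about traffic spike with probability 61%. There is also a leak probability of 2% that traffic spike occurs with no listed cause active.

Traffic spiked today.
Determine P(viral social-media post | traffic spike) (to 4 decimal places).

P(viral social-media post | traffic spike) ≈ 0.9032

Under noisy-OR, P(traffic spike | causes) = 1 − (1−0.02)·∏(1−qᵢ) over the active causes.
Sum P(traffic spike|·) weighted by the priors over the 4 (viral social-media post, newsletter send) configurations:
  P(traffic spike) = 0.02*0.367*0.857 + 0.6178*0.367*0.143 + 0.5296*0.633*0.857 + 0.816544*0.633*0.143
        = 0.006290 + 0.032423 + 0.287298 + 0.073913 = 0.399924
The terms with viral social-media post present sum to 0.361211, so
  P(viral social-media post | traffic spike) = 0.361211 / 0.399924 ≈ 0.9032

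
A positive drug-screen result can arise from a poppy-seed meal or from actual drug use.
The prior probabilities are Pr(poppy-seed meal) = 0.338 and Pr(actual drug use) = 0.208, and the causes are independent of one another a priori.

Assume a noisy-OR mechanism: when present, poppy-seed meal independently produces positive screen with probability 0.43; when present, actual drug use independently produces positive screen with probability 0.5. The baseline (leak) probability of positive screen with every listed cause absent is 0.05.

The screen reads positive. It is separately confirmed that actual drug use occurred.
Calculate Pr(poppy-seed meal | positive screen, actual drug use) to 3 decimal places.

Pr(poppy-seed meal | positive screen, actual drug use) ≈ 0.415

Under noisy-OR, P(positive screen | causes) = 1 − (1−0.05)·∏(1−qᵢ) over the active causes.
Numerator (weight on configurations with poppy-seed meal): 0.72925×0.338 = 0.246486
Normalizer over all consistent configurations: 0.525×0.662 + 0.72925×0.338 = 0.594036
Posterior = 0.246486 / 0.594036 ≈ 0.415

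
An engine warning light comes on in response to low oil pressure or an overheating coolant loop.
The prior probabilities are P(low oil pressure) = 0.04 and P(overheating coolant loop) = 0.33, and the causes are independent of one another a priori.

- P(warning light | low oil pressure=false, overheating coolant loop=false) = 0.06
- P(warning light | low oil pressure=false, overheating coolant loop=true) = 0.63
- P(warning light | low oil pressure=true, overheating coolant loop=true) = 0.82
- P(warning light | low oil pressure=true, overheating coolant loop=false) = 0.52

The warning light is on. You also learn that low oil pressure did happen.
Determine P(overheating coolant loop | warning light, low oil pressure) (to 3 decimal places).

Weight on overheating coolant loop=true, given the evidence: 0.82·0.33 = 0.270600
The normalizing constant is 0.52·0.67 + 0.82·0.33 = 0.619000
Posterior = 0.270600 / 0.619000 ≈ 0.437

P(overheating coolant loop | warning light, low oil pressure) ≈ 0.437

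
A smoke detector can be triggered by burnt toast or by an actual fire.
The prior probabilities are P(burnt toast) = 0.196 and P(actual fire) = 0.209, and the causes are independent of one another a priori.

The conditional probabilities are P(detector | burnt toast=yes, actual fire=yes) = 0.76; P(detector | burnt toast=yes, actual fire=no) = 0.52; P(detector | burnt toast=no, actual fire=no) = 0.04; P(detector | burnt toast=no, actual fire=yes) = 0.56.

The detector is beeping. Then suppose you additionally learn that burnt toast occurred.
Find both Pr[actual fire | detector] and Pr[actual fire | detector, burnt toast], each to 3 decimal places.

Pr[actual fire | detector] ≈ 0.541; Pr[actual fire | detector, burnt toast] ≈ 0.279

By total probability over the 4 (burnt toast, actual fire) configurations:
  P(detector) = 0.04·0.804·0.791 + 0.56·0.804·0.209 + 0.52·0.196·0.791 + 0.76·0.196·0.209
        = 0.025439 + 0.094100 + 0.080619 + 0.031133 = 0.231291
Configurations with actual fire contribute 0.125233, so
  P(actual fire | detector) = 0.125233 / 0.231291 ≈ 0.541

Now also conditioning on burnt toast=true:
Sum P(detector|·) weighted by the priors over both values of actual fire:
  P(detector | burnt toast) = 0.52·0.791 + 0.76·0.209
        = 0.411320 + 0.158840 = 0.570160
The terms with actual fire present sum to 0.158840, so
  P(actual fire | detector, burnt toast) = 0.158840 / 0.570160 ≈ 0.279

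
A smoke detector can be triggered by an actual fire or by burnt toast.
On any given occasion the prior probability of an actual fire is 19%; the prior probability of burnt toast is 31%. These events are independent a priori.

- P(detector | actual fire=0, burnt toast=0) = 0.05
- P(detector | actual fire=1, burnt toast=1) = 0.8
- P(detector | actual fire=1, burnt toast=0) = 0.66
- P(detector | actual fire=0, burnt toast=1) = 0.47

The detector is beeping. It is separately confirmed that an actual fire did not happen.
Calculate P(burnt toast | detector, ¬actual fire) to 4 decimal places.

Enumerate both values of burnt toast and weight by the priors:
  P(detector | ¬actual fire) = 0.05×0.69 + 0.47×0.31
        = 0.034500 + 0.145700 = 0.180200
Configurations with burnt toast contribute 0.145700, so
  P(burnt toast | detector, ¬actual fire) = 0.145700 / 0.180200 ≈ 0.8085

P(burnt toast | detector, ¬actual fire) ≈ 0.8085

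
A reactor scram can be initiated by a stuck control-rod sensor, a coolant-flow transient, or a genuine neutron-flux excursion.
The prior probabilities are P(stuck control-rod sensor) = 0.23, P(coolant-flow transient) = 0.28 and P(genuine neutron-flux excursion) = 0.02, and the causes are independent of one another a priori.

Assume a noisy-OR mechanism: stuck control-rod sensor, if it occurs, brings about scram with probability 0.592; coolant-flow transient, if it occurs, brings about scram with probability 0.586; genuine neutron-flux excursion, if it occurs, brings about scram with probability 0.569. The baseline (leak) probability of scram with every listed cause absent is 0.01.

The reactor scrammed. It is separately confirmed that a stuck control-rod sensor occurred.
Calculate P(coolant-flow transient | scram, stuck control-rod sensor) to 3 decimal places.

Under noisy-OR, P(scram | causes) = 1 − (1−0.01)·∏(1−qᵢ) over the active causes.
Weight on coolant-flow transient=true, given the evidence: 0.228514 + 0.005196 = 0.233710
Normalizer over all consistent configurations: 0.59608*0.72*0.98 + 0.82591*0.72*0.02 + 0.832777*0.28*0.98 + 0.927927*0.28*0.02 = 0.666197
P(coolant-flow transient | scram, stuck control-rod sensor) = 0.233710/0.666197 ≈ 0.351

P(coolant-flow transient | scram, stuck control-rod sensor) ≈ 0.351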